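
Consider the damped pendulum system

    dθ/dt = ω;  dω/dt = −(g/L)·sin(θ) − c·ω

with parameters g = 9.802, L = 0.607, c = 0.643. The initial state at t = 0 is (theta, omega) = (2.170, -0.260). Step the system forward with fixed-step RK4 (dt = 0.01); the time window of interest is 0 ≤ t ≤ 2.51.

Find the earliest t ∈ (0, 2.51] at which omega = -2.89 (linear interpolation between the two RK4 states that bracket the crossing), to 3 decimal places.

t = 0.199

t=0.000: state=(2.170, -0.260)
step 1 (dt=0.01): k1=(-0.260, -13.168), k2=(-0.326, -13.137), k3=(-0.326, -13.140), k4=(-0.391, -13.113); state += dt/6·(k1+2k2+2k3+k4)
t=0.010: state=(2.167, -0.391)
t=0.020: state=(2.162, -0.522)
t=0.030: state=(2.156, -0.653)
continuing one RK4 step at a time; state shown every 10 steps (Δt=0.1):
t=0.100: state=(2.079, -1.565)
t=0.190: state=(1.884, -2.765)
next step: t=0.200: state=(1.856, -2.901) — omega has crossed -2.89
linear interpolation between t=0.190 (-2.76523) and t=0.200 (-2.90131) → t≈0.199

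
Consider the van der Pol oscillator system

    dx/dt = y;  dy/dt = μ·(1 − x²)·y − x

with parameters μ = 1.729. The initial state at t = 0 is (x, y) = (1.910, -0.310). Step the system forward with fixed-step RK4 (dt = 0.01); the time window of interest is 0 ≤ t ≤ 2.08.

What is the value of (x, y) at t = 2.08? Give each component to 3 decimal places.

(x, y) = (0.438, -1.720)

t=0.000: state=(1.910, -0.310)
step 1 (dt=0.01): k1=(-0.310, -0.491), k2=(-0.312, -0.481), k3=(-0.312, -0.481), k4=(-0.315, -0.472); state += dt/6·(k1+2k2+2k3+k4)
t=0.010: state=(1.907, -0.315)
t=0.020: state=(1.904, -0.319)
t=0.030: state=(1.900, -0.324)
continuing one RK4 step at a time; state shown every 10 steps (Δt=0.1):
t=0.100: state=(1.877, -0.351)
t=0.200: state=(1.840, -0.381)
t=0.300: state=(1.801, -0.406)
t=0.400: state=(1.759, -0.428)
t=0.500: state=(1.715, -0.448)
t=0.600: state=(1.669, -0.470)
t=0.700: state=(1.621, -0.492)
t=0.800: state=(1.571, -0.517)
t=0.900: state=(1.518, -0.544)
t=1.000: state=(1.462, -0.575)
t=1.100: state=(1.403, -0.611)
t=1.200: state=(1.339, -0.652)
t=1.300: state=(1.272, -0.700)
t=1.400: state=(1.199, -0.758)
t=1.500: state=(1.120, -0.826)
t=1.600: state=(1.033, -0.910)
t=1.700: state=(0.937, -1.013)
t=1.800: state=(0.830, -1.143)
t=1.900: state=(0.708, -1.306)
t=2.000: state=(0.567, -1.513)
t=2.080: state=(0.438, -1.720)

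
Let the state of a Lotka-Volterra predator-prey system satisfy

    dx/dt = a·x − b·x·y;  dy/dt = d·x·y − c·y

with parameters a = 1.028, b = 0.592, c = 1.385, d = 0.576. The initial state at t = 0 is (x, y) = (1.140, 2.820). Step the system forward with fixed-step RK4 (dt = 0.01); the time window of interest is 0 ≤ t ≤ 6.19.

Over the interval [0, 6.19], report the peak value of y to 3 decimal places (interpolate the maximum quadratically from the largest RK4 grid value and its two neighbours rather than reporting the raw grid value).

max y = 3.898

t=0.000: state=(1.140, 2.820)
step 1 (dt=0.01): k1=(-0.731, -2.054), k2=(-0.722, -2.052), k3=(-0.722, -2.052), k4=(-0.713, -2.051); state += dt/6·(k1+2k2+2k3+k4)
t=0.010: state=(1.133, 2.799)
t=0.020: state=(1.126, 2.779)
t=0.030: state=(1.119, 2.759)
continuing one RK4 step at a time; state shown every 20 steps (Δt=0.2):
t=0.200: state=(1.027, 2.420)
t=0.400: state=(0.968, 2.057)
t=0.600: state=(0.950, 1.741)
t=0.800: state=(0.965, 1.473)
t=1.000: state=(1.009, 1.251)
t=1.200: state=(1.081, 1.070)
t=1.400: state=(1.180, 0.923)
t=1.600: state=(1.309, 0.808)
t=1.800: state=(1.469, 0.718)
t=2.000: state=(1.664, 0.652)
t=2.200: state=(1.898, 0.607)
t=2.400: state=(2.173, 0.581)
t=2.600: state=(2.493, 0.576)
t=2.800: state=(2.858, 0.594)
t=3.000: state=(3.264, 0.641)
t=3.200: state=(3.699, 0.725)
t=3.400: state=(4.139, 0.863)
t=3.600: state=(4.535, 1.079)
t=3.800: state=(4.815, 1.404)
t=4.000: state=(4.880, 1.865)
t=4.200: state=(4.646, 2.455)
t=4.400: state=(4.108, 3.090)
t=4.600: state=(3.387, 3.610)
t=4.800: state=(2.663, 3.875)
t=5.000: state=(2.065, 3.851)
t=5.200: state=(1.629, 3.606)
t=5.400: state=(1.333, 3.238)
t=5.600: state=(1.143, 2.828)
t=5.800: state=(1.029, 2.428)
t=6.000: state=(0.969, 2.064)
t=6.190: state=(0.950, 1.762)
largest grid value and its neighbours: y(4.870)=3.89736, y(4.880)=3.89772, y(4.890)=3.89739
parabola through these three points peaks at t≈4.880 with y≈3.89772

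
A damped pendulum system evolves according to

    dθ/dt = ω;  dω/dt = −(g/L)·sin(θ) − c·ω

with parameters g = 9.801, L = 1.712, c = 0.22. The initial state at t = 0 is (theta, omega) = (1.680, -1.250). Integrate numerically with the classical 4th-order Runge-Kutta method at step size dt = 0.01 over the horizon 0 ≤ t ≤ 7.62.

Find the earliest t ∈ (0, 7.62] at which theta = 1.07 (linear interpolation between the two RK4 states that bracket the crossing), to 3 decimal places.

t=0.000: state=(1.680, -1.250)
step 1 (dt=0.01): k1=(-1.250, -5.416), k2=(-1.277, -5.414), k3=(-1.277, -5.414), k4=(-1.304, -5.411); state += dt/6·(k1+2k2+2k3+k4)
t=0.010: state=(1.667, -1.304)
t=0.020: state=(1.654, -1.358)
t=0.030: state=(1.640, -1.412)
continuing one RK4 step at a time; state shown every 25 steps (Δt=0.25):
t=0.250: state=(1.201, -2.555)
t=0.290: state=(1.095, -2.740)
next step: t=0.300: state=(1.068, -2.785) — theta has crossed 1.07
linear interpolation between t=0.290 (1.09537) and t=0.300 (1.06774) → t≈0.299

t = 0.299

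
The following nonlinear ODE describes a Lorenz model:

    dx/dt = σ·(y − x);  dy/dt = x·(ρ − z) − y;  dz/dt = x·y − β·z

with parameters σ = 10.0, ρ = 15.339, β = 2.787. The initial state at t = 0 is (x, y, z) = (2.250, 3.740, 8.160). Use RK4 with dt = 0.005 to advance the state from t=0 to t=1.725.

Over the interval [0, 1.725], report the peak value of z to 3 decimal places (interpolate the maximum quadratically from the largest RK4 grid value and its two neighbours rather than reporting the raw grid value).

t=0.000: state=(2.250, 3.740, 8.160)
step 1 (dt=0.005): k1=(14.900, 12.413, -14.327), k2=(14.838, 12.731, -14.017), k3=(14.847, 12.727, -14.018), k4=(14.794, 13.045, -13.706); state += dt/6·(k1+2k2+2k3+k4)
t=0.005: state=(2.324, 3.804, 8.090)
t=0.010: state=(2.398, 3.870, 8.023)
t=0.015: state=(2.472, 3.940, 7.959)
continuing one RK4 step at a time; state shown every 20 steps (Δt=0.1):
t=0.100: state=(3.812, 5.599, 7.420)
t=0.200: state=(5.975, 8.505, 8.668)
t=0.300: state=(8.573, 10.903, 12.983)
t=0.400: state=(9.721, 9.310, 18.426)
t=0.500: state=(7.835, 4.946, 19.471)
t=0.600: state=(5.026, 2.672, 16.722)
t=0.700: state=(3.402, 2.483, 13.529)
t=0.800: state=(3.047, 3.184, 11.001)
t=0.900: state=(3.586, 4.509, 9.419)
t=1.000: state=(4.882, 6.543, 9.170)
t=1.100: state=(6.820, 8.920, 10.965)
t=1.200: state=(8.639, 9.862, 14.912)
t=1.300: state=(8.742, 7.659, 18.219)
t=1.400: state=(6.890, 4.648, 17.944)
t=1.500: state=(4.906, 3.365, 15.530)
t=1.600: state=(3.927, 3.488, 13.008)
t=1.700: state=(3.947, 4.386, 11.162)
t=1.725: state=(4.080, 4.707, 10.851)
largest grid value and its neighbours: z(0.460)=19.72713, z(0.465)=19.73960, z(0.470)=19.73835
parabola through these three points peaks at t≈0.467 with z≈19.74074

max z = 19.741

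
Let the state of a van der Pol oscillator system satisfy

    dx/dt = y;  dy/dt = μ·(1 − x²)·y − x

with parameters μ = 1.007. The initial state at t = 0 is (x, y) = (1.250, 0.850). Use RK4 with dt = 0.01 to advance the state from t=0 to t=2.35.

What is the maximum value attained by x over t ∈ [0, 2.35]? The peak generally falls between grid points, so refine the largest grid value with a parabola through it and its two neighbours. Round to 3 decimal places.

max x = 1.452

t=0.000: state=(1.250, 0.850)
step 1 (dt=0.01): k1=(0.850, -1.731), k2=(0.841, -1.740), k3=(0.841, -1.740), k4=(0.833, -1.748); state += dt/6·(k1+2k2+2k3+k4)
t=0.010: state=(1.258, 0.833)
t=0.020: state=(1.267, 0.815)
t=0.030: state=(1.275, 0.797)
continuing one RK4 step at a time; state shown every 10 steps (Δt=0.1):
t=0.100: state=(1.326, 0.670)
t=0.200: state=(1.384, 0.486)
t=0.300: state=(1.424, 0.307)
t=0.400: state=(1.446, 0.140)
t=0.500: state=(1.452, -0.012)
t=0.600: state=(1.444, -0.148)
t=0.700: state=(1.423, -0.269)
t=0.800: state=(1.390, -0.378)
t=0.900: state=(1.348, -0.477)
t=1.000: state=(1.295, -0.570)
t=1.100: state=(1.234, -0.660)
t=1.200: state=(1.163, -0.749)
t=1.300: state=(1.084, -0.840)
t=1.400: state=(0.995, -0.937)
t=1.500: state=(0.896, -1.042)
t=1.600: state=(0.786, -1.158)
t=1.700: state=(0.664, -1.289)
t=1.800: state=(0.528, -1.437)
t=1.900: state=(0.376, -1.604)
t=2.000: state=(0.207, -1.789)
t=2.100: state=(0.018, -1.987)
t=2.200: state=(-0.191, -2.187)
t=2.300: state=(-0.419, -2.364)
t=2.350: state=(-0.539, -2.433)
largest grid value and its neighbours: x(0.480)=1.45192, x(0.490)=1.45201, x(0.500)=1.45196
parabola through these three points peaks at t≈0.492 with x≈1.45201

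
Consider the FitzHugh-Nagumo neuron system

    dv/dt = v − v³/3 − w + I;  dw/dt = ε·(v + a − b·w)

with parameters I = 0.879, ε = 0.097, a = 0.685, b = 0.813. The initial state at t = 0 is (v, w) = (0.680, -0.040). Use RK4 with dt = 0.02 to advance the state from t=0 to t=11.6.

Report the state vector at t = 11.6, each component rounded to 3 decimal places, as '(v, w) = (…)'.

t=0.000: state=(0.680, -0.040)
step 1 (dt=0.02): k1=(1.494, 0.136), k2=(1.501, 0.137), k3=(1.501, 0.137), k4=(1.507, 0.138); state += dt/6·(k1+2k2+2k3+k4)
t=0.020: state=(0.710, -0.037)
t=0.040: state=(0.740, -0.034)
t=0.060: state=(0.771, -0.032)
continuing one RK4 step at a time; state shown every 25 steps (Δt=0.5):
t=0.500: state=(1.426, 0.045)
t=1.000: state=(1.856, 0.155)
t=1.500: state=(1.961, 0.273)
t=2.000: state=(1.956, 0.389)
t=2.500: state=(1.925, 0.499)
t=3.000: state=(1.887, 0.603)
t=3.500: state=(1.848, 0.701)
t=4.000: state=(1.809, 0.793)
t=4.500: state=(1.770, 0.880)
t=5.000: state=(1.730, 0.962)
t=5.500: state=(1.691, 1.039)
t=6.000: state=(1.651, 1.111)
t=6.500: state=(1.611, 1.178)
t=7.000: state=(1.570, 1.240)
t=7.500: state=(1.529, 1.299)
t=8.000: state=(1.488, 1.353)
t=8.500: state=(1.446, 1.403)
t=9.000: state=(1.403, 1.449)
t=9.500: state=(1.359, 1.491)
t=10.000: state=(1.313, 1.529)
t=10.500: state=(1.266, 1.564)
t=11.000: state=(1.217, 1.595)
t=11.500: state=(1.166, 1.623)
t=11.600: state=(1.155, 1.628)

(v, w) = (1.155, 1.628)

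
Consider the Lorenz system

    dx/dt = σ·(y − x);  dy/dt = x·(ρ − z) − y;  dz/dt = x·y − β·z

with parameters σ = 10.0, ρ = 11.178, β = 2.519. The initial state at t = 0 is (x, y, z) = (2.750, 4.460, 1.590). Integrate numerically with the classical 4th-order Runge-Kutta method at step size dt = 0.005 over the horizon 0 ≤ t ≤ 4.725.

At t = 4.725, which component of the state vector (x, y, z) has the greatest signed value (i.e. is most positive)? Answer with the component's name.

t=0.000: state=(2.750, 4.460, 1.590)
step 1 (dt=0.005): k1=(17.100, 21.907, 8.260), k2=(17.220, 22.204, 8.551), k3=(17.225, 22.205, 8.553), k4=(17.349, 22.500, 8.851); state += dt/6·(k1+2k2+2k3+k4)
t=0.005: state=(2.836, 4.571, 1.633)
t=0.010: state=(2.924, 4.685, 1.679)
t=0.015: state=(3.012, 4.802, 1.727)
continuing one RK4 step at a time; state shown every 40 steps (Δt=0.2):
t=0.200: state=(7.385, 9.973, 7.261)
t=0.400: state=(7.949, 5.332, 16.216)
t=0.600: state=(2.688, 1.105, 11.826)
t=0.800: state=(1.408, 1.395, 7.460)
t=1.000: state=(2.044, 2.682, 5.035)
t=1.200: state=(4.148, 5.657, 5.094)
t=1.400: state=(7.380, 8.503, 10.272)
t=1.600: state=(6.362, 4.543, 14.040)
t=1.800: state=(3.304, 2.449, 10.720)
t=2.000: state=(2.845, 3.117, 7.687)
t=2.200: state=(4.134, 5.114, 6.886)
t=2.400: state=(6.283, 7.164, 9.547)
t=2.600: state=(6.360, 5.522, 12.633)
t=2.800: state=(4.340, 3.536, 11.186)
t=3.000: state=(3.659, 3.750, 8.869)
t=3.200: state=(4.479, 5.142, 8.173)
t=3.400: state=(5.845, 6.363, 9.837)
t=3.600: state=(5.907, 5.445, 11.682)
t=3.800: state=(4.696, 4.163, 10.922)
t=4.000: state=(4.202, 4.250, 9.393)
t=4.200: state=(4.753, 5.193, 8.977)
t=4.400: state=(5.589, 5.869, 10.072)
t=4.600: state=(5.567, 5.280, 11.115)
t=4.725: state=(5.110, 4.716, 10.959)
compare at T: x=5.110, y=4.716, z=10.959

largest component: z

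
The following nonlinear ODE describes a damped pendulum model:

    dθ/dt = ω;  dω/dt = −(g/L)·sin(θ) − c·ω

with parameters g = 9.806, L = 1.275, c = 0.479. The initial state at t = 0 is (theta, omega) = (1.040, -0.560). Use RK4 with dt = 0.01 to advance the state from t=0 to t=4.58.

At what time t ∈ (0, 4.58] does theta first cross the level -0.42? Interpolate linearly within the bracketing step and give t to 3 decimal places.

t=0.000: state=(1.040, -0.560)
step 1 (dt=0.01): k1=(-0.560, -6.364), k2=(-0.592, -6.338), k3=(-0.592, -6.338), k4=(-0.623, -6.311); state += dt/6·(k1+2k2+2k3+k4)
t=0.010: state=(1.034, -0.623)
t=0.020: state=(1.028, -0.686)
t=0.030: state=(1.020, -0.748)
continuing one RK4 step at a time; state shown every 20 steps (Δt=0.2):
t=0.200: state=(0.809, -1.692)
t=0.400: state=(0.393, -2.371)
t=0.600: state=(-0.093, -2.366)
t=0.750: state=(-0.418, -1.914)
next step: t=0.760: state=(-0.437, -1.873) — theta has crossed -0.42
linear interpolation between t=0.750 (-0.41790) and t=0.760 (-0.43684) → t≈0.751

t = 0.751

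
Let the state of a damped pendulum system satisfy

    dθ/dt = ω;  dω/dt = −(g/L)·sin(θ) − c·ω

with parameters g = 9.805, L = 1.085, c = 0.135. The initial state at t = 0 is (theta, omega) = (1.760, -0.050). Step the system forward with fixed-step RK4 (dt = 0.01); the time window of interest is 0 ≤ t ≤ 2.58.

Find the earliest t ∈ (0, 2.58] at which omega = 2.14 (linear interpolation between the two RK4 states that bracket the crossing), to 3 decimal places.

t = 1.503

t=0.000: state=(1.760, -0.050)
step 1 (dt=0.01): k1=(-0.050, -8.869), k2=(-0.094, -8.863), k3=(-0.094, -8.864), k4=(-0.139, -8.858); state += dt/6·(k1+2k2+2k3+k4)
t=0.010: state=(1.759, -0.139)
t=0.020: state=(1.757, -0.227)
t=0.030: state=(1.755, -0.316)
continuing one RK4 step at a time; state shown every 10 steps (Δt=0.1):
t=0.100: state=(1.711, -0.934)
t=0.200: state=(1.573, -1.815)
t=0.300: state=(1.348, -2.682)
t=0.400: state=(1.039, -3.479)
t=0.500: state=(0.658, -4.105)
t=0.600: state=(0.228, -4.433)
t=0.700: state=(-0.216, -4.379)
t=0.800: state=(-0.635, -3.949)
t=0.900: state=(-0.996, -3.242)
t=1.000: state=(-1.278, -2.384)
t=1.100: state=(-1.471, -1.472)
t=1.200: state=(-1.573, -0.555)
t=1.300: state=(-1.583, 0.350)
t=1.400: state=(-1.503, 1.242)
t=1.500: state=(-1.335, 2.113)
next step: t=1.510: state=(-1.314, 2.197) — omega has crossed 2.14
linear interpolation between t=1.500 (2.11259) and t=1.510 (2.19732) → t≈1.503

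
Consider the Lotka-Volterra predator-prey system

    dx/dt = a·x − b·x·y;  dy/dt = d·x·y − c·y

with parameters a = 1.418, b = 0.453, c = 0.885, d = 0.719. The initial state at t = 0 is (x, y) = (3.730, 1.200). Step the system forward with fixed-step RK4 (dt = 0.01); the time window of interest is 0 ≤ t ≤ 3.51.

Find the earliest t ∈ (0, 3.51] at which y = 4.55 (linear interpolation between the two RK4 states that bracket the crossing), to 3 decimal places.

t = 0.585

t=0.000: state=(3.730, 1.200)
step 1 (dt=0.01): k1=(3.262, 2.156), k2=(3.257, 2.190), k3=(3.257, 2.190), k4=(3.253, 2.224); state += dt/6·(k1+2k2+2k3+k4)
t=0.010: state=(3.763, 1.222)
t=0.020: state=(3.795, 1.244)
t=0.030: state=(3.827, 1.268)
continuing one RK4 step at a time; state shown every 20 steps (Δt=0.2):
t=0.200: state=(4.336, 1.798)
t=0.400: state=(4.678, 2.895)
t=0.580: state=(4.486, 4.495)
next step: t=0.590: state=(4.457, 4.601) — y has crossed 4.55
linear interpolation between t=0.580 (4.49509) and t=0.590 (4.60105) → t≈0.585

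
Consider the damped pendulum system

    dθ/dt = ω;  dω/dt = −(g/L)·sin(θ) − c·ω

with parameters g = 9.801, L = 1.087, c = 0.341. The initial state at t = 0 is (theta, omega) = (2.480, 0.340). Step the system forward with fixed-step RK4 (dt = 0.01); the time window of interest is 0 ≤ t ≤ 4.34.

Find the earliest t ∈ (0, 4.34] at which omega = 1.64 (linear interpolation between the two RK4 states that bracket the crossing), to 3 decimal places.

t=0.000: state=(2.480, 0.340)
step 1 (dt=0.01): k1=(0.340, -5.655), k2=(0.312, -5.634), k3=(0.312, -5.635), k4=(0.284, -5.614); state += dt/6·(k1+2k2+2k3+k4)
t=0.010: state=(2.483, 0.284)
t=0.020: state=(2.486, 0.228)
t=0.030: state=(2.488, 0.172)
continuing one RK4 step at a time; state shown every 20 steps (Δt=0.2):
t=0.200: state=(2.438, -0.757)
t=0.400: state=(2.169, -1.978)
t=0.600: state=(1.628, -3.465)
t=0.800: state=(0.788, -4.830)
t=1.000: state=(-0.221, -4.974)
t=1.200: state=(-1.094, -3.576)
t=1.400: state=(-1.617, -1.645)
t=1.600: state=(-1.760, 0.186)
t=1.760: state=(-1.620, 1.566)
next step: t=1.770: state=(-1.603, 1.650) — omega has crossed 1.64
linear interpolation between t=1.760 (1.56561) and t=1.770 (1.65022) → t≈1.769

t = 1.769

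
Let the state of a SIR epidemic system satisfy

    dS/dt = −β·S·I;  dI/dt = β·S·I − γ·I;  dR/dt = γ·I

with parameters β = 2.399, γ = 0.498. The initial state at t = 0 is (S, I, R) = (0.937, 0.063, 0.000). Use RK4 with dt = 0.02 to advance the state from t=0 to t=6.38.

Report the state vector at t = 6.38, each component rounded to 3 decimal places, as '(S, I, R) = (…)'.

(S, I, R) = (0.013, 0.099, 0.888)

t=0.000: state=(0.937, 0.063, 0.000)
step 1 (dt=0.02): k1=(-0.142, 0.110, 0.031), k2=(-0.144, 0.112, 0.032), k3=(-0.144, 0.112, 0.032), k4=(-0.146, 0.114, 0.032); state += dt/6·(k1+2k2+2k3+k4)
t=0.020: state=(0.934, 0.065, 0.001)
t=0.040: state=(0.931, 0.068, 0.001)
t=0.060: state=(0.928, 0.070, 0.002)
continuing one RK4 step at a time; state shown every 25 steps (Δt=0.5):
t=0.500: state=(0.832, 0.143, 0.025)
t=1.000: state=(0.651, 0.273, 0.076)
t=1.500: state=(0.431, 0.408, 0.161)
t=2.000: state=(0.252, 0.475, 0.273)
t=2.500: state=(0.142, 0.466, 0.391)
t=3.000: state=(0.084, 0.415, 0.502)
t=3.500: state=(0.053, 0.350, 0.597)
t=4.000: state=(0.036, 0.288, 0.676)
t=4.500: state=(0.026, 0.233, 0.741)
t=5.000: state=(0.021, 0.187, 0.793)
t=5.500: state=(0.017, 0.149, 0.834)
t=6.000: state=(0.014, 0.118, 0.868)
t=6.380: state=(0.013, 0.099, 0.888)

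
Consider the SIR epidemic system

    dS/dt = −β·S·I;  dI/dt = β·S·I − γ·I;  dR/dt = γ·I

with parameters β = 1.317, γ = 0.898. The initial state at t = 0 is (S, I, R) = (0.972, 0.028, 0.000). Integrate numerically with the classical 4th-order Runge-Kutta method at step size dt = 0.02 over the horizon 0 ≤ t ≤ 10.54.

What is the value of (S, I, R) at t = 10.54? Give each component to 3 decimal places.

(S, I, R) = (0.452, 0.026, 0.522)

t=0.000: state=(0.972, 0.028, 0.000)
step 1 (dt=0.02): k1=(-0.036, 0.011, 0.025), k2=(-0.036, 0.011, 0.025), k3=(-0.036, 0.011, 0.025), k4=(-0.036, 0.011, 0.025); state += dt/6·(k1+2k2+2k3+k4)
t=0.020: state=(0.971, 0.028, 0.001)
t=0.040: state=(0.971, 0.028, 0.001)
t=0.060: state=(0.970, 0.029, 0.002)
continuing one RK4 step at a time; state shown every 25 steps (Δt=0.5):
t=0.500: state=(0.952, 0.034, 0.014)
t=1.000: state=(0.930, 0.040, 0.030)
t=1.500: state=(0.904, 0.047, 0.050)
t=2.000: state=(0.874, 0.053, 0.072)
t=2.500: state=(0.842, 0.060, 0.098)
t=3.000: state=(0.808, 0.066, 0.126)
t=3.500: state=(0.772, 0.071, 0.157)
t=4.000: state=(0.736, 0.074, 0.190)
t=4.500: state=(0.700, 0.076, 0.223)
t=5.000: state=(0.666, 0.076, 0.258)
t=5.500: state=(0.634, 0.075, 0.292)
t=6.000: state=(0.604, 0.072, 0.324)
t=6.500: state=(0.577, 0.067, 0.356)
t=7.000: state=(0.553, 0.062, 0.385)
t=7.500: state=(0.531, 0.057, 0.412)
t=8.000: state=(0.513, 0.051, 0.436)
t=8.500: state=(0.497, 0.046, 0.458)
t=9.000: state=(0.483, 0.040, 0.477)
t=9.500: state=(0.471, 0.035, 0.494)
t=10.000: state=(0.461, 0.030, 0.508)
t=10.500: state=(0.453, 0.026, 0.521)
t=10.540: state=(0.452, 0.026, 0.522)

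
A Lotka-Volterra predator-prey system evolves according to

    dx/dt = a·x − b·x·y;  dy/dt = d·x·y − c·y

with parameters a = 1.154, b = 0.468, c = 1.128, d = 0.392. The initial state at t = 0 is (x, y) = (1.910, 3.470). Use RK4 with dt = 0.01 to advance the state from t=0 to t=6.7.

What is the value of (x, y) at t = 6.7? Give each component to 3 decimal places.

(x, y) = (1.654, 2.105)

t=0.000: state=(1.910, 3.470)
step 1 (dt=0.01): k1=(-0.898, -1.316), k2=(-0.890, -1.320), k3=(-0.890, -1.320), k4=(-0.882, -1.323); state += dt/6·(k1+2k2+2k3+k4)
t=0.010: state=(1.901, 3.457)
t=0.020: state=(1.892, 3.444)
t=0.030: state=(1.884, 3.430)
continuing one RK4 step at a time; state shown every 25 steps (Δt=0.25):
t=0.250: state=(1.732, 3.126)
t=0.500: state=(1.637, 2.780)
t=0.750: state=(1.608, 2.457)
t=1.000: state=(1.638, 2.172)
t=1.250: state=(1.720, 1.930)
t=1.500: state=(1.853, 1.734)
t=1.750: state=(2.038, 1.582)
t=2.000: state=(2.275, 1.473)
t=2.250: state=(2.566, 1.408)
t=2.500: state=(2.909, 1.388)
t=2.750: state=(3.296, 1.419)
t=3.000: state=(3.708, 1.508)
t=3.250: state=(4.112, 1.669)
t=3.500: state=(4.453, 1.917)
t=3.750: state=(4.658, 2.263)
t=4.000: state=(4.653, 2.699)
t=4.250: state=(4.403, 3.179)
t=4.500: state=(3.945, 3.614)
t=4.750: state=(3.384, 3.905)
t=5.000: state=(2.839, 3.994)
t=5.250: state=(2.385, 3.888)
t=5.500: state=(2.047, 3.640)
t=5.750: state=(1.817, 3.315)
t=6.000: state=(1.679, 2.966)
t=6.250: state=(1.616, 2.628)
t=6.500: state=(1.615, 2.321)
t=6.700: state=(1.654, 2.105)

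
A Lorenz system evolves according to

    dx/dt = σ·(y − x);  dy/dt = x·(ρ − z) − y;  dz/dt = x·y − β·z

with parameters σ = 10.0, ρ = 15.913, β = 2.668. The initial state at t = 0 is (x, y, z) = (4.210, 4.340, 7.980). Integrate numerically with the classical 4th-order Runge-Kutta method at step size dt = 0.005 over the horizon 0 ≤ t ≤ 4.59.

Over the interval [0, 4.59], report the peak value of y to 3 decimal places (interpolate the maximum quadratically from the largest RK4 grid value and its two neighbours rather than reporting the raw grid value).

max y = 10.949

t=0.000: state=(4.210, 4.340, 7.980)
step 1 (dt=0.005): k1=(1.300, 29.058, -3.019), k2=(1.994, 29.043, -2.679), k3=(1.976, 29.053, -2.674), k4=(2.654, 29.047, -2.328); state += dt/6·(k1+2k2+2k3+k4)
t=0.005: state=(4.220, 4.485, 7.967)
t=0.010: state=(4.236, 4.631, 7.957)
t=0.015: state=(4.259, 4.776, 7.951)
continuing one RK4 step at a time; state shown every 40 steps (Δt=0.2):
t=0.200: state=(7.794, 10.342, 11.827)
t=0.400: state=(8.682, 6.261, 20.326)
t=0.600: state=(3.733, 2.360, 15.131)
t=0.800: state=(3.262, 3.927, 10.332)
t=1.000: state=(6.086, 8.164, 10.482)
t=1.200: state=(9.064, 8.795, 18.115)
t=1.400: state=(5.421, 3.439, 17.125)
t=1.600: state=(3.678, 3.825, 12.162)
t=1.800: state=(5.469, 7.015, 10.895)
t=2.000: state=(8.422, 9.028, 16.182)
t=2.200: state=(6.454, 4.642, 17.675)
t=2.400: state=(4.257, 4.049, 13.426)
t=2.600: state=(5.326, 6.482, 11.634)
t=2.800: state=(7.817, 8.603, 15.219)
t=3.000: state=(6.885, 5.495, 17.479)
t=3.200: state=(4.785, 4.397, 14.205)
t=3.400: state=(5.375, 6.243, 12.331)
t=3.600: state=(7.384, 8.123, 14.812)
t=3.800: state=(6.992, 5.987, 17.054)
t=4.000: state=(5.201, 4.757, 14.649)
t=4.200: state=(5.492, 6.145, 12.907)
t=4.400: state=(7.085, 7.718, 14.661)
t=4.590: state=(7.031, 6.356, 16.626)
largest grid value and its neighbours: y(0.245)=10.93667, y(0.250)=10.94786, y(0.255)=10.94644
parabola through these three points peaks at t≈0.252 with y≈10.94881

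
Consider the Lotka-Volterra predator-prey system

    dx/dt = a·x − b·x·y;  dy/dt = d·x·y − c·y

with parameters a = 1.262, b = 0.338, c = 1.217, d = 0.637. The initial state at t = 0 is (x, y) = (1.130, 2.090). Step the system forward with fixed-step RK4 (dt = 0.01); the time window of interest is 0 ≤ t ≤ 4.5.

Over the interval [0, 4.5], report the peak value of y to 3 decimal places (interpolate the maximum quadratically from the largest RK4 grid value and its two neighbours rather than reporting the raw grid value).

max y = 7.049

t=0.000: state=(1.130, 2.090)
step 1 (dt=0.01): k1=(0.628, -1.039), k2=(0.632, -1.032), k3=(0.632, -1.032), k4=(0.635, -1.026); state += dt/6·(k1+2k2+2k3+k4)
t=0.010: state=(1.136, 2.080)
t=0.020: state=(1.143, 2.069)
t=0.030: state=(1.149, 2.059)
continuing one RK4 step at a time; state shown every 20 steps (Δt=0.2):
t=0.200: state=(1.271, 1.909)
t=0.400: state=(1.445, 1.778)
t=0.600: state=(1.654, 1.698)
t=0.800: state=(1.900, 1.668)
t=1.000: state=(2.184, 1.696)
t=1.200: state=(2.499, 1.791)
t=1.400: state=(2.834, 1.972)
t=1.600: state=(3.163, 2.266)
t=1.800: state=(3.445, 2.708)
t=2.000: state=(3.619, 3.334)
t=2.200: state=(3.620, 4.154)
t=2.400: state=(3.408, 5.108)
t=2.600: state=(3.008, 6.036)
t=2.800: state=(2.510, 6.727)
t=3.000: state=(2.024, 7.036)
t=3.200: state=(1.621, 6.950)
t=3.400: state=(1.319, 6.564)
t=3.600: state=(1.110, 6.002)
t=3.800: state=(0.972, 5.369)
t=4.000: state=(0.890, 4.737)
t=4.200: state=(0.848, 4.147)
t=4.400: state=(0.840, 3.619)
t=4.500: state=(0.847, 3.381)
largest grid value and its neighbours: y(3.040)=7.04849, y(3.050)=7.04914, y(3.060)=7.04883
parabola through these three points peaks at t≈3.052 with y≈7.04916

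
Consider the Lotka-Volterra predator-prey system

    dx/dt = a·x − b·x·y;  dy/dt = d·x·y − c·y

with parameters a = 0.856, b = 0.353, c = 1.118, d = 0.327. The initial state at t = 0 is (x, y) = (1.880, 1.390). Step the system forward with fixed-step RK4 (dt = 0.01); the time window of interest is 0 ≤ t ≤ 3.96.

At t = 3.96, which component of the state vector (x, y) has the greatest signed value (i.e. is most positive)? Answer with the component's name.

t=0.000: state=(1.880, 1.390)
step 1 (dt=0.01): k1=(0.687, -0.700), k2=(0.690, -0.696), k3=(0.690, -0.696), k4=(0.694, -0.693); state += dt/6·(k1+2k2+2k3+k4)
t=0.010: state=(1.887, 1.383)
t=0.020: state=(1.894, 1.376)
t=0.030: state=(1.901, 1.369)
continuing one RK4 step at a time; state shown every 20 steps (Δt=0.2):
t=0.200: state=(2.032, 1.263)
t=0.400: state=(2.214, 1.160)
t=0.600: state=(2.428, 1.080)
t=0.800: state=(2.676, 1.020)
t=1.000: state=(2.959, 0.980)
t=1.200: state=(3.280, 0.961)
t=1.400: state=(3.637, 0.963)
t=1.600: state=(4.029, 0.990)
t=1.800: state=(4.451, 1.044)
t=2.000: state=(4.893, 1.133)
t=2.200: state=(5.336, 1.266)
t=2.400: state=(5.755, 1.455)
t=2.600: state=(6.109, 1.716)
t=2.800: state=(6.347, 2.064)
t=3.000: state=(6.414, 2.508)
t=3.200: state=(6.261, 3.039)
t=3.400: state=(5.874, 3.618)
t=3.600: state=(5.293, 4.172)
t=3.800: state=(4.603, 4.612)
t=3.960: state=(4.040, 4.835)
compare at T: x=4.040, y=4.835

largest component: y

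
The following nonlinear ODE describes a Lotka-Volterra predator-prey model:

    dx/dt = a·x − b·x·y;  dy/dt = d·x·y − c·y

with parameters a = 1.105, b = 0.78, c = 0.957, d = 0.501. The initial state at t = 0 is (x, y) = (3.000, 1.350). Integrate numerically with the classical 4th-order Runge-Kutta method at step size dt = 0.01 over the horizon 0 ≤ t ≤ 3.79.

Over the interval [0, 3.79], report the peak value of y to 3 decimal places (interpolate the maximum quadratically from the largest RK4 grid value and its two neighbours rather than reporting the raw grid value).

max y = 2.166

t=0.000: state=(3.000, 1.350)
step 1 (dt=0.01): k1=(0.156, 0.737), k2=(0.147, 0.740), k3=(0.147, 0.740), k4=(0.139, 0.742); state += dt/6·(k1+2k2+2k3+k4)
t=0.010: state=(3.001, 1.357)
t=0.020: state=(3.003, 1.365)
t=0.030: state=(3.004, 1.372)
continuing one RK4 step at a time; state shown every 20 steps (Δt=0.2):
t=0.200: state=(2.995, 1.506)
t=0.400: state=(2.916, 1.674)
t=0.600: state=(2.765, 1.838)
t=0.800: state=(2.559, 1.983)
t=1.000: state=(2.322, 2.091)
t=1.200: state=(2.078, 2.153)
t=1.400: state=(1.850, 2.164)
t=1.600: state=(1.650, 2.129)
t=1.800: state=(1.484, 2.056)
t=2.000: state=(1.353, 1.957)
t=2.200: state=(1.255, 1.841)
t=2.400: state=(1.186, 1.718)
t=2.600: state=(1.143, 1.594)
t=2.800: state=(1.122, 1.474)
t=3.000: state=(1.122, 1.362)
t=3.200: state=(1.141, 1.259)
t=3.400: state=(1.177, 1.168)
t=3.600: state=(1.232, 1.088)
t=3.790: state=(1.300, 1.023)
largest grid value and its neighbours: y(1.340)=2.16574, y(1.350)=2.16575, y(1.360)=2.16563
parabola through these three points peaks at t≈1.345 with y≈2.16576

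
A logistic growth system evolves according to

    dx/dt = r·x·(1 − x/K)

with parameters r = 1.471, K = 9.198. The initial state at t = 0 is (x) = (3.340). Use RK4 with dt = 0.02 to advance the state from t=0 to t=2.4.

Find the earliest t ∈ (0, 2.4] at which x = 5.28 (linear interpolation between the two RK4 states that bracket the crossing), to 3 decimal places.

t = 0.585

t=0.000: state=(3.340)
step 1 (dt=0.02): k1=(3.129), k2=(3.142), k3=(3.142), k4=(3.154); state += dt/6·(k1+2k2+2k3+k4)
t=0.020: state=(3.403)
t=0.040: state=(3.466)
t=0.060: state=(3.530)
continuing one RK4 step at a time; state shown every 5 steps (Δt=0.1):
t=0.100: state=(3.659)
t=0.200: state=(3.987)
t=0.300: state=(4.322)
t=0.400: state=(4.660)
t=0.500: state=(4.997)
t=0.580: state=(5.264)
next step: t=0.600: state=(5.330) — x has crossed 5.28
linear interpolation between t=0.580 (5.26424) and t=0.600 (5.33033) → t≈0.585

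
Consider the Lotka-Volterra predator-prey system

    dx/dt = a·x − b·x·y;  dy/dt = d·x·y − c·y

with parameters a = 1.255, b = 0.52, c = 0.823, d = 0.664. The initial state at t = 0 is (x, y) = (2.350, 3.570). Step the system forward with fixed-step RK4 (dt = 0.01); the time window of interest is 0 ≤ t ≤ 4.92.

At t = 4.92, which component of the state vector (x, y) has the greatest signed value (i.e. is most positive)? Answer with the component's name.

largest component: x

t=0.000: state=(2.350, 3.570)
step 1 (dt=0.01): k1=(-1.413, 2.633), k2=(-1.425, 2.625), k3=(-1.425, 2.625), k4=(-1.437, 2.618); state += dt/6·(k1+2k2+2k3+k4)
t=0.010: state=(2.336, 3.596)
t=0.020: state=(2.321, 3.622)
t=0.030: state=(2.307, 3.648)
continuing one RK4 step at a time; state shown every 20 steps (Δt=0.2):
t=0.200: state=(2.030, 4.053)
t=0.400: state=(1.679, 4.398)
t=0.600: state=(1.352, 4.560)
t=0.800: state=(1.081, 4.543)
t=1.000: state=(0.873, 4.385)
t=1.200: state=(0.720, 4.132)
t=1.400: state=(0.611, 3.827)
t=1.600: state=(0.537, 3.502)
t=1.800: state=(0.488, 3.179)
t=2.000: state=(0.458, 2.870)
t=2.200: state=(0.443, 2.584)
t=2.400: state=(0.441, 2.324)
t=2.600: state=(0.451, 2.092)
t=2.800: state=(0.471, 1.886)
t=3.000: state=(0.503, 1.707)
t=3.200: state=(0.545, 1.552)
t=3.400: state=(0.601, 1.420)
t=3.600: state=(0.670, 1.310)
t=3.800: state=(0.755, 1.222)
t=4.000: state=(0.858, 1.153)
t=4.200: state=(0.981, 1.105)
t=4.400: state=(1.126, 1.078)
t=4.600: state=(1.294, 1.073)
t=4.800: state=(1.486, 1.095)
t=4.920: state=(1.613, 1.122)
compare at T: x=1.613, y=1.122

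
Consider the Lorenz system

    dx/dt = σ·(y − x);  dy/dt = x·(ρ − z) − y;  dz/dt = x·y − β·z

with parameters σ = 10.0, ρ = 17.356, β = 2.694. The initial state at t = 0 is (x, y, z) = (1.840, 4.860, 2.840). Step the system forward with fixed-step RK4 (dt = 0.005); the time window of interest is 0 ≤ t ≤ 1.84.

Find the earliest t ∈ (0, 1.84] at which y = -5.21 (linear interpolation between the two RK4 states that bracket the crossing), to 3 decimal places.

t = 1.040

t=0.000: state=(1.840, 4.860, 2.840)
step 1 (dt=0.005): k1=(30.200, 21.849, 1.291), k2=(29.991, 22.885, 1.754), k3=(30.022, 22.872, 1.754), k4=(29.842, 23.897, 2.225); state += dt/6·(k1+2k2+2k3+k4)
t=0.005: state=(1.990, 4.974, 2.849)
t=0.010: state=(2.139, 5.099, 2.862)
t=0.015: state=(2.286, 5.233, 2.881)
continuing one RK4 step at a time; state shown every 20 steps (Δt=0.1):
t=0.100: state=(5.054, 8.906, 4.281)
t=0.200: state=(9.752, 14.889, 11.335)
t=0.300: state=(12.898, 12.450, 24.104)
t=0.400: state=(8.579, 2.046, 25.325)
t=0.500: state=(2.988, -1.027, 19.416)
t=0.600: state=(0.445, -0.957, 14.697)
t=0.700: state=(-0.406, -0.915, 11.232)
t=0.800: state=(-0.842, -1.288, 8.640)
t=0.900: state=(-1.424, -2.201, 6.771)
t=1.000: state=(-2.531, -4.054, 5.708)
t=1.035: state=(-3.131, -5.050, 5.625)
next step: t=1.040: state=(-3.229, -5.211, 5.631) — y has crossed -5.21
linear interpolation between t=1.035 (-5.05045) and t=1.040 (-5.21127) → t≈1.040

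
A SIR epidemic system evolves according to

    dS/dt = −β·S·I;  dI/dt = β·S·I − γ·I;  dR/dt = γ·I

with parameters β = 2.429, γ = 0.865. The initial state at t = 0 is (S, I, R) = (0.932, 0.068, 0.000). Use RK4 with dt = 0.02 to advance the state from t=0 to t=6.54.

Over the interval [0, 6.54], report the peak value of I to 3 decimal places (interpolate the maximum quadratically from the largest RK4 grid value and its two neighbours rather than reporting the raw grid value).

max I = 0.301

t=0.000: state=(0.932, 0.068, 0.000)
step 1 (dt=0.02): k1=(-0.154, 0.095, 0.059), k2=(-0.156, 0.096, 0.060), k3=(-0.156, 0.096, 0.060), k4=(-0.158, 0.097, 0.060); state += dt/6·(k1+2k2+2k3+k4)
t=0.020: state=(0.929, 0.070, 0.001)
t=0.040: state=(0.926, 0.072, 0.002)
t=0.060: state=(0.922, 0.074, 0.004)
continuing one RK4 step at a time; state shown every 25 steps (Δt=0.5):
t=0.500: state=(0.829, 0.129, 0.042)
t=1.000: state=(0.675, 0.210, 0.115)
t=1.500: state=(0.500, 0.278, 0.222)
t=2.000: state=(0.350, 0.301, 0.349)
t=2.500: state=(0.245, 0.279, 0.475)
t=3.000: state=(0.179, 0.234, 0.587)
t=3.500: state=(0.139, 0.184, 0.677)
t=4.000: state=(0.115, 0.139, 0.747)
t=4.500: state=(0.099, 0.103, 0.798)
t=5.000: state=(0.089, 0.075, 0.836)
t=5.500: state=(0.082, 0.054, 0.864)
t=6.000: state=(0.078, 0.038, 0.884)
t=6.500: state=(0.075, 0.027, 0.898)
t=6.540: state=(0.075, 0.027, 0.899)
largest grid value and its neighbours: I(1.960)=0.30125, I(1.980)=0.30127, I(2.000)=0.30122
parabola through these three points peaks at t≈1.977 with I≈0.30128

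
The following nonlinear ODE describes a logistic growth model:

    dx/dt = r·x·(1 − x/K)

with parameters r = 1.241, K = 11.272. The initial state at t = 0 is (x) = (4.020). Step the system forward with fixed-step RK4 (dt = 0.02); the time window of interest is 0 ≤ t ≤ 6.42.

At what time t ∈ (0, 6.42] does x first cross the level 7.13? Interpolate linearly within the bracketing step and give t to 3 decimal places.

t=0.000: state=(4.020)
step 1 (dt=0.02): k1=(3.210), k2=(3.221), k3=(3.221), k4=(3.232); state += dt/6·(k1+2k2+2k3+k4)
t=0.020: state=(4.084)
t=0.040: state=(4.149)
t=0.060: state=(4.215)
continuing one RK4 step at a time; state shown every 25 steps (Δt=0.5):
t=0.500: state=(5.722)
t=0.900: state=(7.087)
next step: t=0.920: state=(7.152) — x has crossed 7.13
linear interpolation between t=0.900 (7.08739) and t=0.920 (7.15249) → t≈0.913

t = 0.913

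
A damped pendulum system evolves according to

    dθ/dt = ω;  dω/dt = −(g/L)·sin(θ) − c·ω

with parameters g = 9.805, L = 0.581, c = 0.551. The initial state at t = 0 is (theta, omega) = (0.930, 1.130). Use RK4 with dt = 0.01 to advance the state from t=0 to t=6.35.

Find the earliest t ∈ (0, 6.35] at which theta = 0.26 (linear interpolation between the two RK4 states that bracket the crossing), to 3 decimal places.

t=0.000: state=(0.930, 1.130)
step 1 (dt=0.01): k1=(1.130, -14.151), k2=(1.059, -14.169), k3=(1.059, -14.165), k4=(0.988, -14.179); state += dt/6·(k1+2k2+2k3+k4)
t=0.010: state=(0.941, 0.988)
t=0.020: state=(0.950, 0.846)
t=0.030: state=(0.958, 0.705)
continuing one RK4 step at a time; state shown every 25 steps (Δt=0.25):
t=0.250: state=(0.784, -2.157)
t=0.420: state=(0.294, -3.387)
next step: t=0.430: state=(0.260, -3.415) — theta has crossed 0.26
linear interpolation between t=0.420 (0.29395) and t=0.430 (0.25993) → t≈0.430

t = 0.430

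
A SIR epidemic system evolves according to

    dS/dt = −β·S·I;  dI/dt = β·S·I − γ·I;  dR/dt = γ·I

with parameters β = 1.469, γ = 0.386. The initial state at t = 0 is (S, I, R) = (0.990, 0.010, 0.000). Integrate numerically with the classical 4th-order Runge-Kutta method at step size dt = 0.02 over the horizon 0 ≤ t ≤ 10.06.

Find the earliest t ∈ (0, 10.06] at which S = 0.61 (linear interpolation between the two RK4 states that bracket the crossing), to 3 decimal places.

t=0.000: state=(0.990, 0.010, 0.000)
step 1 (dt=0.02): k1=(-0.015, 0.011, 0.004), k2=(-0.015, 0.011, 0.004), k3=(-0.015, 0.011, 0.004), k4=(-0.015, 0.011, 0.004); state += dt/6·(k1+2k2+2k3+k4)
t=0.020: state=(0.990, 0.010, 0.000)
t=0.040: state=(0.989, 0.010, 0.000)
t=0.060: state=(0.989, 0.011, 0.000)
continuing one RK4 step at a time; state shown every 25 steps (Δt=0.5):
t=0.500: state=(0.980, 0.017, 0.003)
t=1.000: state=(0.964, 0.029, 0.007)
t=1.500: state=(0.938, 0.048, 0.014)
t=2.000: state=(0.897, 0.077, 0.026)
t=2.500: state=(0.835, 0.120, 0.045)
t=3.000: state=(0.749, 0.178, 0.073)
t=3.500: state=(0.642, 0.244, 0.114)
t=3.620: state=(0.614, 0.260, 0.126)
next step: t=3.640: state=(0.609, 0.263, 0.128) — S has crossed 0.61
linear interpolation between t=3.620 (0.61404) and t=3.640 (0.60933) → t≈3.637

t = 3.637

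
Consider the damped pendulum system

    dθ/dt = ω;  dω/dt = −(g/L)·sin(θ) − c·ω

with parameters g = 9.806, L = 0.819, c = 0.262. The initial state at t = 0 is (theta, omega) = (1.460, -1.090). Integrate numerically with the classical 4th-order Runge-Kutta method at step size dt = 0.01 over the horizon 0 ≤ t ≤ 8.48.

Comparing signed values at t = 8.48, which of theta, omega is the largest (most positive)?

t=0.000: state=(1.460, -1.090)
step 1 (dt=0.01): k1=(-1.090, -11.614), k2=(-1.148, -11.592), k3=(-1.148, -11.591), k4=(-1.206, -11.568); state += dt/6·(k1+2k2+2k3+k4)
t=0.010: state=(1.449, -1.206)
t=0.020: state=(1.436, -1.321)
t=0.030: state=(1.422, -1.436)
continuing one RK4 step at a time; state shown every 50 steps (Δt=0.5):
t=0.500: state=(-0.218, -4.322)
t=1.000: state=(-1.280, 0.631)
t=1.500: state=(0.136, 3.856)
t=2.000: state=(1.109, -0.581)
t=2.500: state=(-0.167, -3.371)
t=3.000: state=(-0.952, 0.760)
t=3.500: state=(0.246, 2.877)
t=4.000: state=(0.799, -1.034)
t=4.500: state=(-0.335, -2.361)
t=5.000: state=(-0.642, 1.310)
t=5.500: state=(0.410, 1.822)
t=6.000: state=(0.480, -1.523)
t=6.500: state=(-0.458, -1.274)
t=7.000: state=(-0.319, 1.631)
t=7.500: state=(0.473, 0.745)
t=8.000: state=(0.166, -1.619)
t=8.480: state=(-0.448, -0.368)
compare at T: theta=-0.448, omega=-0.368

largest component: omega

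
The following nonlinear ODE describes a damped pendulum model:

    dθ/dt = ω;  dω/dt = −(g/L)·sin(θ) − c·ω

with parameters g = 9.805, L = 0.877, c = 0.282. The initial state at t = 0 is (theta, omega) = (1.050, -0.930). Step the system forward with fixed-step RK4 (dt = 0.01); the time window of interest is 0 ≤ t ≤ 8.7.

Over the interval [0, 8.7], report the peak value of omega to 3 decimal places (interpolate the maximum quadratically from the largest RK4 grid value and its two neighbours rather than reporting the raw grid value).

t=0.000: state=(1.050, -0.930)
step 1 (dt=0.01): k1=(-0.930, -9.436), k2=(-0.977, -9.396), k3=(-0.977, -9.395), k4=(-1.024, -9.354); state += dt/6·(k1+2k2+2k3+k4)
t=0.010: state=(1.040, -1.024)
t=0.020: state=(1.030, -1.117)
t=0.030: state=(1.018, -1.209)
continuing one RK4 step at a time; state shown every 50 steps (Δt=0.5):
t=0.500: state=(-0.233, -3.081)
t=1.000: state=(-0.907, 0.791)
t=1.500: state=(0.216, 2.675)
t=2.000: state=(0.774, -0.798)
t=2.500: state=(-0.232, -2.279)
t=3.000: state=(-0.652, 0.871)
t=3.500: state=(0.260, 1.900)
t=4.000: state=(0.537, -0.957)
t=4.500: state=(-0.286, -1.540)
t=5.000: state=(-0.430, 1.027)
t=5.500: state=(0.305, 1.201)
t=6.000: state=(0.330, -1.064)
t=6.500: state=(-0.312, -0.889)
t=7.000: state=(-0.239, 1.062)
t=7.500: state=(0.307, 0.608)
t=8.000: state=(0.159, -1.021)
t=8.500: state=(-0.292, -0.363)
t=8.700: state=(-0.297, 0.312)
largest grid value and its neighbours: omega(1.390)=2.83921, omega(1.400)=2.83979, omega(1.410)=2.83720
parabola through these three points peaks at t≈1.397 with omega≈2.83995

max omega = 2.840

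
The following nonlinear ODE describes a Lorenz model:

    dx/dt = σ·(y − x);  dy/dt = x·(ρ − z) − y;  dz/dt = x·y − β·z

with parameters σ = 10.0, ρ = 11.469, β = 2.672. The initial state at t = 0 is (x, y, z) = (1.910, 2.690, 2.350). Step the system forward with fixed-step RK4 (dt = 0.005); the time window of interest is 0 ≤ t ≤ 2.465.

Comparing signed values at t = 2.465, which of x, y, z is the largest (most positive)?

t=0.000: state=(1.910, 2.690, 2.350)
step 1 (dt=0.005): k1=(7.800, 14.727, -1.141), k2=(7.973, 14.874, -1.010), k3=(7.973, 14.877, -1.009), k4=(8.145, 15.026, -0.876); state += dt/6·(k1+2k2+2k3+k4)
t=0.005: state=(1.950, 2.764, 2.345)
t=0.010: state=(1.991, 2.840, 2.341)
t=0.015: state=(2.035, 2.918, 2.339)
continuing one RK4 step at a time; state shown every 20 steps (Δt=0.1):
t=0.100: state=(3.037, 4.524, 2.581)
t=0.200: state=(4.914, 7.170, 4.040)
t=0.300: state=(7.359, 9.766, 7.814)
t=0.400: state=(8.993, 9.442, 13.306)
t=0.500: state=(7.932, 5.583, 15.971)
t=0.600: state=(5.203, 2.544, 14.461)
t=0.700: state=(3.108, 1.632, 11.766)
t=0.800: state=(2.170, 1.693, 9.367)
t=0.900: state=(2.014, 2.130, 7.509)
t=1.000: state=(2.346, 2.884, 6.222)
t=1.100: state=(3.093, 4.055, 5.588)
t=1.200: state=(4.284, 5.698, 5.866)
t=1.300: state=(5.853, 7.500, 7.482)
t=1.400: state=(7.301, 8.362, 10.465)
t=1.500: state=(7.636, 7.162, 13.286)
t=1.600: state=(6.494, 4.885, 13.927)
t=1.700: state=(4.860, 3.376, 12.654)
t=1.800: state=(3.715, 2.934, 10.824)
t=1.900: state=(3.273, 3.142, 9.190)
t=2.000: state=(3.399, 3.759, 8.029)
t=2.100: state=(3.961, 4.712, 7.510)
t=2.200: state=(4.863, 5.885, 7.814)
t=2.300: state=(5.909, 6.906, 9.055)
t=2.400: state=(6.681, 7.138, 10.904)
t=2.465: state=(6.797, 6.687, 11.971)
compare at T: x=6.797, y=6.687, z=11.971

largest component: z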